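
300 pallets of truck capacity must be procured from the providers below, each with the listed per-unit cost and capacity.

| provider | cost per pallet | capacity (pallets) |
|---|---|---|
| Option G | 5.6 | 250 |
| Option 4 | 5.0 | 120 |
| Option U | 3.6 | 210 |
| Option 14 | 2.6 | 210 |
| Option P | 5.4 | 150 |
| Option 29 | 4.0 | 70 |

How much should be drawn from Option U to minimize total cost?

Cheapest first:
Option 14 at 2.6: take all 210 pallets — 90 still needed.
Option U at 3.6: take 90 of its 210 — requirement met.
Option 29, Option 4, Option P, Option G: unused.

90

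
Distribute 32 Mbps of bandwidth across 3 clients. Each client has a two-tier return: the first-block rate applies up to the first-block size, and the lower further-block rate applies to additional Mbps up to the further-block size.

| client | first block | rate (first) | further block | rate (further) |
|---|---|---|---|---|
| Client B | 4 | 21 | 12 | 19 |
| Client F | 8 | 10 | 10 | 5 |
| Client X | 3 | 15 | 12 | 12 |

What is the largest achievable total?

Treat each block as its own option and order by rate: Client B/tier1 21 > Client B/tier2 19 > Client X/tier1 15 > Client X/tier2 12 > Client F/tier1 10 > Client F/tier2 5.
Client B/tier1 (21): +4 — 28 left.
Client B tier2 at 19: fill all 12 — 16 left.
Client X tier1 at 15: fill all 3 — 13 left.
Client X tier2 at 12: fill all 12 — 1 left.
Client F/tier1: +1 of 8 at 10; pool empty.
Total = 21×4 + 19×12 + 15×3 + 12×12 + 10×1 = 511.

511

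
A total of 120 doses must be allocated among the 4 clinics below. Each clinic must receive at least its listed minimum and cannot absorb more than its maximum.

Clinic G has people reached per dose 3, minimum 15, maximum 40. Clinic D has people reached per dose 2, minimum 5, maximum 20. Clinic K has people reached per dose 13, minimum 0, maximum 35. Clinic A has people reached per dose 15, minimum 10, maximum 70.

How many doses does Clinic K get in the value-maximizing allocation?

30

Meeting every minimum uses 15+5+0+10 = 30 doses, leaving 90.
Order the clinics by people reached per dose: Clinic A 15 > Clinic K 13 > Clinic G 3 > Clinic D 2.
Give Clinic A 60 more to hit its cap of 70 ; 30 left.
Clinic K: +30 (room for 35) → 30. Pool exhausted.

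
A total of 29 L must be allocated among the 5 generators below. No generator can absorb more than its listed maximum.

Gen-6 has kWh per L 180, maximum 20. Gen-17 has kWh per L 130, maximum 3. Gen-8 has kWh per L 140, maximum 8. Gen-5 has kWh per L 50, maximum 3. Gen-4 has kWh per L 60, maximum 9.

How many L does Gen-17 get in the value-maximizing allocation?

1

Highest kWh per L first: Gen-6 180 > Gen-8 140 > Gen-17 130 > Gen-4 60 > Gen-5 50.
Give Gen-6 20 to hit its cap of 20 — 9 left.
Gen-8: +8 to 8 (cap) — 1 left.
Gen-17 has room for 3 but only 1 remain, so it gets 1.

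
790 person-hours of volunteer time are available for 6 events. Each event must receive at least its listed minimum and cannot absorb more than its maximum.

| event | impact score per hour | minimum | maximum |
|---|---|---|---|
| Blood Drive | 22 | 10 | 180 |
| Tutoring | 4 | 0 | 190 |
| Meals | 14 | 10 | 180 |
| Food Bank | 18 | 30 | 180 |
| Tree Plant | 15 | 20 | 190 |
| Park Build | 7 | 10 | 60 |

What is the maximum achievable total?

Meeting every minimum uses 10+0+10+30+20+10 = 80 person-hours, leaving 710.
Order the events by impact score per hour: Blood Drive 22 > Food Bank 18 > Tree Plant 15 > Meals 14 > Park Build 7 > Tutoring 4.
Blood Drive takes 170 more to reach its cap of 180 — 540 left.
Food Bank takes 150 more to reach its cap of 180 — 390 left.
Tree Plant: +170 to 190 (cap) — 220 left.
Meals takes 170 more to reach its cap of 180 — 50 left.
Give Park Build 50 more to hit its cap of 60 — 0 left.
Total = 22×180 + 14×180 + 18×180 + 15×190 + 7×60 = 12990.

12990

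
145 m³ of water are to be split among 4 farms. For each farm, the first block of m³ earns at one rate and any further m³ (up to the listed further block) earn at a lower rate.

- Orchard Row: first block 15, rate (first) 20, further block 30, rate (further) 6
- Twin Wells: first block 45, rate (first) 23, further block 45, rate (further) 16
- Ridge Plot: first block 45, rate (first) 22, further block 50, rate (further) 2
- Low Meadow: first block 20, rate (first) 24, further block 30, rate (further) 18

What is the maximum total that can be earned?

Rank every tier by rate: Low Meadow/T1 24 > Twin Wells/T1 23 > Ridge Plot/T1 22 > Orchard Row/T1 20 > Low Meadow/T2 18 > Twin Wells/T2 16 > Orchard Row/T2 6 > Ridge Plot/T2 2.
Low Meadow T1 at 24: fill all 20 — 125 left.
Twin Wells/T1 (23): +45 — 80 left.
Ridge Plot/T1 (22): +45 — 35 left.
Orchard Row/T1 (20): +15 — 20 left.
20 remain; put them into Low Meadow T2 at 18.
Total = 24×20 + 23×45 + 22×45 + 20×15 + 18×20 = 3165.

3165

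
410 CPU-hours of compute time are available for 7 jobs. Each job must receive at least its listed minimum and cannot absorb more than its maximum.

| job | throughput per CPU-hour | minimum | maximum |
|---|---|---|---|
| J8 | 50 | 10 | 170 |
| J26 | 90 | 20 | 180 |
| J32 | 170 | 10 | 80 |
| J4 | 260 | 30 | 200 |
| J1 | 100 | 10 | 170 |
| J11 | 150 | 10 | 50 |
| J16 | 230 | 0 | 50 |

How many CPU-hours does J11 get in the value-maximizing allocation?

Meeting every minimum uses 10+20+10+30+10+10+0 = 90 CPU-hours, leaving 320.
Highest throughput per CPU-hour first: J4 260 > J16 230 > J32 170 > J11 150 > J1 100 > J26 90 > J8 50.
Give J4 170 more to hit its cap of 200 → 150 left.
Give J16 50 more to hit its cap of 50 → 100 left.
J32: +70 to 80 (cap) → 30 left.
Only 30 left; J11 takes them to reach 40.

40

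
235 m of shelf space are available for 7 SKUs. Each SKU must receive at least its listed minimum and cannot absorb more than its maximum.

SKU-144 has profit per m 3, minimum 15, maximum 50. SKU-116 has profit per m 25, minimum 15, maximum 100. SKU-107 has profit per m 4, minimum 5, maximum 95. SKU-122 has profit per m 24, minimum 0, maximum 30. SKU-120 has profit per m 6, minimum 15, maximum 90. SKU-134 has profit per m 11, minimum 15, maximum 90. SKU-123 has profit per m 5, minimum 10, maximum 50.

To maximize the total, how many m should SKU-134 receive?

60

Meeting every minimum uses 15+15+5+0+15+15+10 = 75 m, leaving 160.
Highest profit per m first: SKU-116 25 > SKU-122 24 > SKU-134 11 > SKU-120 6 > SKU-123 5 > SKU-107 4 > SKU-144 3.
SKU-116 takes 85 more to reach its cap of 100 ; 75 left.
SKU-122 takes 30 more to reach its cap of 30 ; 45 left.
SKU-134 has room for 75 more but only 45 remain, so it gets 60.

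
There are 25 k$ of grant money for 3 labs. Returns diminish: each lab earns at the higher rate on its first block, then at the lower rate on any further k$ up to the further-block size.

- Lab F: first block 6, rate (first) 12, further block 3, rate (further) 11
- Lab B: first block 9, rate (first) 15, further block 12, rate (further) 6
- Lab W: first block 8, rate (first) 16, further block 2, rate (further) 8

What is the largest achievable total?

Treat each block as its own option and order by rate: Lab W/first 16 > Lab B/first 15 > Lab F/first 12 > Lab F/second 11 > Lab W/second 8 > Lab B/second 6.
Fill Lab W first block (8 at 16) ; 17 left.
Lab B first at 15: fill all 9 ; 8 left.
Lab F/first (12): +6 ; 2 left.
Lab F second at 11: only 2 left, fill 2.
Total = 16×8 + 15×9 + 12×6 + 11×2 = 357.

357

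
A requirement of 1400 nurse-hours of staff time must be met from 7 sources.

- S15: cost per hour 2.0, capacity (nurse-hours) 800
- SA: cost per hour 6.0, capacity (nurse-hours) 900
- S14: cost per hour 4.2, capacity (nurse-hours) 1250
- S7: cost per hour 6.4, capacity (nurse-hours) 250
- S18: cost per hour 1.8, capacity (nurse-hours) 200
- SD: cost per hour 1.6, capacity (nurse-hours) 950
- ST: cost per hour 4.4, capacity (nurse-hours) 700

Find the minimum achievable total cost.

2380

Fill from the cheapest source first.
Take 950 from SD at 1.6 ; need 450 more.
S18 at 1.8: take all 200 nurse-hours ; 250 still needed.
Take 250 from S15 at 2.0 to finish.
S14, ST, SA, S7: unused.
Cost = 950×1.6 + 200×1.8 + 250×2.0 = 2380.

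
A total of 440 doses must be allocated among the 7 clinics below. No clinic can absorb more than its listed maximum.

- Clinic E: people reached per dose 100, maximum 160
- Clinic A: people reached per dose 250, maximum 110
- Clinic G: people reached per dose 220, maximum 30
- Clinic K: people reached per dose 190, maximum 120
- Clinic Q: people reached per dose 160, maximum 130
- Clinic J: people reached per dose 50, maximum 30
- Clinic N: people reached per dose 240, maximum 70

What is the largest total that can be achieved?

Rank by people reached per dose: Clinic A 250 > Clinic N 240 > Clinic G 220 > Clinic K 190 > Clinic Q 160 > Clinic E 100 > Clinic J 50.
Clinic A: +110 to 110 (cap) — 330 left.
Clinic N takes 70 to reach its cap of 70 — 260 left.
Clinic G: +30 to 30 (cap) — 230 left.
Clinic K: +120 to 120 (cap) — 110 left.
Clinic Q: +110 (room for 130) → 110. Pool exhausted.
Total = 250×110 + 220×30 + 190×120 + 160×110 + 240×70 = 91300.

91300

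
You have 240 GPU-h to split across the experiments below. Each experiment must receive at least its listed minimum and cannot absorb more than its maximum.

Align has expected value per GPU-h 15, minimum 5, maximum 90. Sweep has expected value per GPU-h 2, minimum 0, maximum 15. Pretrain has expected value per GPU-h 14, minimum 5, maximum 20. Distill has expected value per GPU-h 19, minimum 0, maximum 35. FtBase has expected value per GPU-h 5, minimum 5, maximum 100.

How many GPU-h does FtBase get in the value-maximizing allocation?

95

Meeting every minimum uses 5+0+5+0+5 = 15 GPU-h, leaving 225.
Rank by expected value per GPU-h: Distill 19 > Align 15 > Pretrain 14 > FtBase 5 > Sweep 2.
Distill: +35 to 35 (cap) ; 190 left.
Give Align 85 more to hit its cap of 90 ; 105 left.
Pretrain takes 15 more to reach its cap of 20 ; 90 left.
FtBase has room for 95 more but only 90 remain, so it gets 95.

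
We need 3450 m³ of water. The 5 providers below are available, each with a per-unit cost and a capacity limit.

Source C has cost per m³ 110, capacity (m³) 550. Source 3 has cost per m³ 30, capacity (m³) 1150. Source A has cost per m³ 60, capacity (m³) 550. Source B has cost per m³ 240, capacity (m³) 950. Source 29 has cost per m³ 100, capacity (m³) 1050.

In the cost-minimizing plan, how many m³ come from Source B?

150

Use providers in increasing cost order.
Take 1150 from Source 3 at 30 ; need 2300 more.
Source A (60): use full 550 ; 1750 m³ to go.
Source 29 at 100: take all 1050 m³ ; 700 still needed.
Source C (110): use full 550 ; 150 m³ to go.
Take 150 from Source B at 240 to finish.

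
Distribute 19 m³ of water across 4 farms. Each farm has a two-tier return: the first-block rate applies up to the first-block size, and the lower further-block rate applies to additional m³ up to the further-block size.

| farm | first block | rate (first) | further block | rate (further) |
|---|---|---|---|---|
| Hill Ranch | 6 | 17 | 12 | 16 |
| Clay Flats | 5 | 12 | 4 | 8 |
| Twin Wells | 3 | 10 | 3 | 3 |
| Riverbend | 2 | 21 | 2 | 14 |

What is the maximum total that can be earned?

320

Rank every tier by rate: Riverbend/first 21 > Hill Ranch/first 17 > Hill Ranch/second 16 > Riverbend/second 14 > Clay Flats/first 12 > Twin Wells/first 10 > Clay Flats/second 8 > Twin Wells/second 3.
Fill Riverbend first block (2 at 21) — 17 left.
Fill Hill Ranch first block (6 at 17) — 11 left.
11 remain; put them into Hill Ranch second at 16.
Total = 21×2 + 17×6 + 16×11 = 320.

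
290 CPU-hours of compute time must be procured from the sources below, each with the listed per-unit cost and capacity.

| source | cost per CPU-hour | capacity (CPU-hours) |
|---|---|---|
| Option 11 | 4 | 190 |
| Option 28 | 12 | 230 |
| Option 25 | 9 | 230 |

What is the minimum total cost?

1660

Cheapest first:
Take 190 from Option 11 at 4 ; need 100 more.
Option 25 at 9: take 100 of its 230 ; requirement met.
Option 28: unused.
Cost = 190×4 + 100×9 = 1660.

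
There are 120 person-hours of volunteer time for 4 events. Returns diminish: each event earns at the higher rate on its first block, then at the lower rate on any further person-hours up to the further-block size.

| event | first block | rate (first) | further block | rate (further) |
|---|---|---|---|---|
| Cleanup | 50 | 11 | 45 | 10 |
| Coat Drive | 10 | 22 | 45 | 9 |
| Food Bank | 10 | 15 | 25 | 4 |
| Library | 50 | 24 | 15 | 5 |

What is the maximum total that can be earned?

Rank every tier by rate: Library/tier1 24 > Coat Drive/tier1 22 > Food Bank/tier1 15 > Cleanup/tier1 11 > Cleanup/tier2 10 > Coat Drive/tier2 9 > Library/tier2 5 > Food Bank/tier2 4.
Library tier1 at 24: fill all 50 — 70 left.
Coat Drive tier1 at 22: fill all 10 — 60 left.
Food Bank tier1 at 15: fill all 10 — 50 left.
Fill Cleanup tier1 block (50 at 11) — 0 left.
Total = 24×50 + 22×10 + 15×10 + 11×50 = 2120.

2120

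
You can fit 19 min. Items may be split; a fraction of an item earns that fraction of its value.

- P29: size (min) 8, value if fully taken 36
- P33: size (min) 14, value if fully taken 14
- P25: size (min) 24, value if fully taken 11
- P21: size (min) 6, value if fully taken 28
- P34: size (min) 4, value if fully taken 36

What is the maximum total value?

Best value per unit of size first: P34 36/4≈9, P21 28/6≈4.67, P29 36/8≈4.5, P33 14/14≈1, P25 11/24≈0.458.
P34: take in full, 4 min for value 36 ; 15 left.
P21: take in full, 6 min for value 28 ; 9 left.
P29: take in full, 8 min for value 36 ; 1 left.
Only 1 min remain; take 1/14 of P33 for value 14×1/14 = 1.
Total value = 101.

101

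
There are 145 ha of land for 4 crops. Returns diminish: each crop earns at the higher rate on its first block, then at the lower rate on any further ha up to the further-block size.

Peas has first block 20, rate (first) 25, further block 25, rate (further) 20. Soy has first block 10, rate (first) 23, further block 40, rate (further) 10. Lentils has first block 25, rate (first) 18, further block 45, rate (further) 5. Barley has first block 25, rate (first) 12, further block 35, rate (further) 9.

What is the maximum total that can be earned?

2380

Order all 8 blocks by rate: Peas/T1 25 > Soy/T1 23 > Peas/T2 20 > Lentils/T1 18 > Barley/T1 12 > Soy/T2 10 > Barley/T2 9 > Lentils/T2 5.
Fill Peas T1 block (20 at 25) → 125 left.
Fill Soy T1 block (10 at 23) → 115 left.
Peas T2 at 20: fill all 25 → 90 left.
Fill Lentils T1 block (25 at 18) → 65 left.
Fill Barley T1 block (25 at 12) → 40 left.
Soy T2 at 10: fill all 40 → 0 left.
Total = 25×20 + 23×10 + 20×25 + 18×25 + 12×25 + 10×40 = 2380.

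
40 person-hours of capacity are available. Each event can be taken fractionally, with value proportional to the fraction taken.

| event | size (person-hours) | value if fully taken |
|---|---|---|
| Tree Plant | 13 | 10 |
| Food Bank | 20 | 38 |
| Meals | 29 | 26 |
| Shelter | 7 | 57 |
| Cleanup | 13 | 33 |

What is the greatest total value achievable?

Rank by value-to-size ratio: Shelter 57/7≈8.14, Cleanup 33/13≈2.54, Food Bank 38/20≈1.9, Meals 26/29≈0.897, Tree Plant 10/13≈0.769.
All 7 person-hours of Shelter fit (value 57) ; 33 remain.
All 13 person-hours of Cleanup fit (value 33) ; 20 remain.
All 20 person-hours of Food Bank fit (value 38) ; 0 remain.
Total value = 128.

128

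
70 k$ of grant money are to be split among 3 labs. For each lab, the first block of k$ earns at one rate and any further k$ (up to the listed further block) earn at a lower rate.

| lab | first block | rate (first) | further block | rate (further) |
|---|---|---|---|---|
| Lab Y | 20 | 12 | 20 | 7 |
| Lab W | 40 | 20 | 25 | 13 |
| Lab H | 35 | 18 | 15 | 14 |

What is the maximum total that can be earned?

Order all 6 blocks by rate: Lab W/T1 20 > Lab H/T1 18 > Lab H/T2 14 > Lab W/T2 13 > Lab Y/T1 12 > Lab Y/T2 7.
Fill Lab W T1 block (40 at 20) → 30 left.
30 remain; put them into Lab H T1 at 18.
Total = 20×40 + 18×30 = 1340.

1340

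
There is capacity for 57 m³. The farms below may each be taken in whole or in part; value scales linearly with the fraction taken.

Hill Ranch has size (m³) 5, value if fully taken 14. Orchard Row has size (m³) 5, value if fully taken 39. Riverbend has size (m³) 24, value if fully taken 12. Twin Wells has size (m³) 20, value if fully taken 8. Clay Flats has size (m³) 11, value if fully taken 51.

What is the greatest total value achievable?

120.8

Rank by value-to-size ratio: Orchard Row 39/5≈7.8, Clay Flats 51/11≈4.64, Hill Ranch 14/5≈2.8, Riverbend 12/24≈0.5, Twin Wells 8/20≈0.4.
Take all of Orchard Row (5 m³, value 39) ; 52 m³ left.
All 11 m³ of Clay Flats fit (value 51) ; 41 remain.
All 5 m³ of Hill Ranch fit (value 14) ; 36 remain.
Take all of Riverbend (24 m³, value 12) ; 12 m³ left.
Only 12 m³ remain; take 12/20 of Twin Wells for value 8×12/20 = 4.8.
Total value = 120.8.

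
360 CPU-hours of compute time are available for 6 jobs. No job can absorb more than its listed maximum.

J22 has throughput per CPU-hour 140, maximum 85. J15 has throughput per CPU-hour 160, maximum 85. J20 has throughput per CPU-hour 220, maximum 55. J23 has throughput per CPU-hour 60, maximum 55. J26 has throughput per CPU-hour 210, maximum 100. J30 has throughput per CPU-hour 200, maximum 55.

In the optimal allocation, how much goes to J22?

65

Rank by throughput per CPU-hour: J20 220 > J26 210 > J30 200 > J15 160 > J22 140 > J23 60.
J20 takes 55 to reach its cap of 55 → 305 left.
J26: +100 to 100 (cap) → 205 left.
J30 takes 55 to reach its cap of 55 → 150 left.
Give J15 85 to hit its cap of 85 → 65 left.
J22: +65 (room for 85) → 65. Pool exhausted.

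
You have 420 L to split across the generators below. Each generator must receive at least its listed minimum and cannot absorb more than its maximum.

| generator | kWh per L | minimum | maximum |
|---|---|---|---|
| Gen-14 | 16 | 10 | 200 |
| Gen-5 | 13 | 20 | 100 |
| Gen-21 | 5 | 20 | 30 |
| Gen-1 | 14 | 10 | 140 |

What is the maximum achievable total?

6040

Meeting every minimum uses 10+20+20+10 = 60 L, leaving 360.
Order the generators by kWh per L: Gen-14 16 > Gen-1 14 > Gen-5 13 > Gen-21 5.
Gen-14: +190 to 200 (cap) — 170 left.
Gen-1 takes 130 more to reach its cap of 140 — 40 left.
Gen-5: +40 (room for 80) → 60. Pool exhausted.
Total = 16×200 + 13×60 + 5×20 + 14×140 = 6040.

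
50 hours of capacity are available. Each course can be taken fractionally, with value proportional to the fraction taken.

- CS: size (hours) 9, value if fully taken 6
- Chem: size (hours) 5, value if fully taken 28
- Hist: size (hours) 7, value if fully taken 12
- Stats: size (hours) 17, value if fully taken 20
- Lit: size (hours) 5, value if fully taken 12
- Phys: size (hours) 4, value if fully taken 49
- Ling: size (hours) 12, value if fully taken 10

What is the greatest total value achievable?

131

Best value per unit of size first: Phys 49/4≈12.2, Chem 28/5≈5.6, Lit 12/5≈2.4, Hist 12/7≈1.71, Stats 20/17≈1.18, Ling 10/12≈0.833, CS 6/9≈0.667.
All 4 hours of Phys fit (value 49) — 46 remain.
Chem: take in full, 5 hours for value 28 — 41 left.
Take all of Lit (5 hours, value 12) — 36 hours left.
Take all of Hist (7 hours, value 12) — 29 hours left.
Take all of Stats (17 hours, value 20) — 12 hours left.
Take all of Ling (12 hours, value 10) — 0 hours left.
Total value = 131.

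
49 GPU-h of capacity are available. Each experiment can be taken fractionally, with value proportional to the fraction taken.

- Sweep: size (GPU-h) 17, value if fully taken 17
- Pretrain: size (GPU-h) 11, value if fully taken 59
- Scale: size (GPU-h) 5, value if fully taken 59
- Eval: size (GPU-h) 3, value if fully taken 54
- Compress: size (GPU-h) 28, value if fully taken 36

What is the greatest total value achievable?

210

Sort by value density: Eval 54/3≈18, Scale 59/5≈11.8, Pretrain 59/11≈5.36, Compress 36/28≈1.29, Sweep 17/17≈1.
Eval: take in full, 3 GPU-h for value 54 → 46 left.
Scale: take in full, 5 GPU-h for value 59 → 41 left.
All 11 GPU-h of Pretrain fit (value 59) → 30 remain.
Compress: take in full, 28 GPU-h for value 36 → 2 left.
2 GPU-h left: a 2/17 share of Sweep gives 17×2/17 = 2.
Total value = 210.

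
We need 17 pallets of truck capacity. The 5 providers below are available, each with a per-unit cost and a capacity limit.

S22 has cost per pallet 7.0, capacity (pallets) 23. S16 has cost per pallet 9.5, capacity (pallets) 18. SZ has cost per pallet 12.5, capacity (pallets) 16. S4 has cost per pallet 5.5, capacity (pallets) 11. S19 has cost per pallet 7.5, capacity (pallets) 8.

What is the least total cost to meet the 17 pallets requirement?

Cheapest first:
S4 at 5.5: take all 11 pallets ; 6 still needed.
Take 6 from S22 at 7.0 to finish.
S19, S16, SZ: unused.
Cost = 11×5.5 + 6×7.0 = 102.5.

102.5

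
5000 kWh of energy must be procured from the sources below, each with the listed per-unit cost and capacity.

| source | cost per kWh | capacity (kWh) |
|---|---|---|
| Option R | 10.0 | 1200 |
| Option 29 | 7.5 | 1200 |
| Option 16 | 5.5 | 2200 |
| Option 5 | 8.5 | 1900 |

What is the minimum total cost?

34700

Use sources in increasing cost order.
Take 2200 from Option 16 at 5.5 — need 2800 more.
Take 1200 from Option 29 at 7.5 — need 1600 more.
Take 1600 from Option 5 at 8.5 to finish.
Option R: unused.
Cost = 2200×5.5 + 1200×7.5 + 1600×8.5 = 34700.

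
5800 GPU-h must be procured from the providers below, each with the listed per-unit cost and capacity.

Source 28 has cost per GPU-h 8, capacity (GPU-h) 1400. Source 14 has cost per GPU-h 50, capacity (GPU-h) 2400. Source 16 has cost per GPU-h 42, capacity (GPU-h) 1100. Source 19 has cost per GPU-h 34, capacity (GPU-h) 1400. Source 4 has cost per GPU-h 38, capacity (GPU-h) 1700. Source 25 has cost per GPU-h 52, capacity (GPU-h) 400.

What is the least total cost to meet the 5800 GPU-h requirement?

179600

Use providers in increasing cost order.
Source 28 (8): use full 1400 — 4400 GPU-h to go.
Source 19 at 34: take all 1400 GPU-h — 3000 still needed.
Source 4 (38): use full 1700 — 1300 GPU-h to go.
Source 16 (42): use full 1100 — 200 GPU-h to go.
Source 14 at 50: take 200 of its 2400 — requirement met.
Source 25: unused.
Cost = 1400×8 + 1400×34 + 1700×38 + 1100×42 + 200×50 = 179600.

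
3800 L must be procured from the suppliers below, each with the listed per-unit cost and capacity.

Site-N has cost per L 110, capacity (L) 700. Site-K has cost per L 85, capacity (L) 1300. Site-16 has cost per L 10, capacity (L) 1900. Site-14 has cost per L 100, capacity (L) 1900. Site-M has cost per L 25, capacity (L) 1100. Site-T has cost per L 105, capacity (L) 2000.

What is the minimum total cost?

Fill from the cheapest supplier first.
Take 1900 from Site-16 at 10 → need 1900 more.
Take 1100 from Site-M at 25 → need 800 more.
Site-K at 85: take 800 of its 1300 → requirement met.
Site-14, Site-T, Site-N: unused.
Cost = 1900×10 + 1100×25 + 800×85 = 114500.

114500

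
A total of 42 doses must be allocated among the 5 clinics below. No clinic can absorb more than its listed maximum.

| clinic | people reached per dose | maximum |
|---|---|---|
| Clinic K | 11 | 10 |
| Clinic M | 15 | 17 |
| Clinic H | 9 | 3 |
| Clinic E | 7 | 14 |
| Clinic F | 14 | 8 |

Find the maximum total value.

532

Highest people reached per dose first: Clinic M 15 > Clinic F 14 > Clinic K 11 > Clinic H 9 > Clinic E 7.
Give Clinic M 17 to hit its cap of 17 — 25 left.
Clinic F takes 8 to reach its cap of 8 — 17 left.
Clinic K: +10 to 10 (cap) — 7 left.
Clinic H: +3 to 3 (cap) — 4 left.
Clinic E has room for 14 but only 4 remain, so it gets 4.
Total = 11×10 + 15×17 + 9×3 + 7×4 + 14×8 = 532.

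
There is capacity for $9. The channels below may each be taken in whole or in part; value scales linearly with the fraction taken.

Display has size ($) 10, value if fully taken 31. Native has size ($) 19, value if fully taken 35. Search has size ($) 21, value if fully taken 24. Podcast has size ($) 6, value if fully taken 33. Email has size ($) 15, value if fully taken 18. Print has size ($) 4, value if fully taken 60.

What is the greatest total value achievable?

Sort by value density: Print 60/4≈15, Podcast 33/6≈5.5, Display 31/10≈3.1, Native 35/19≈1.84, Email 18/15≈1.2, Search 24/21≈1.14.
Take all of Print (4 $, value 60) — 5 $ left.
5 $ left: a 5/6 share of Podcast gives 33×5/6 = 27.5.
Total value = 87.5.

87.5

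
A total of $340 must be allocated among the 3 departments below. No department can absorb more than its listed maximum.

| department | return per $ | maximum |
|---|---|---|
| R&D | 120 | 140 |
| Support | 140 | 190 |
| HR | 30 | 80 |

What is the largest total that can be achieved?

43700

Highest return per $ first: Support 140 > R&D 120 > HR 30.
Support takes 190 to reach its cap of 190 — 150 left.
R&D: +140 to 140 (cap) — 10 left.
HR: +10 (room for 80) → 10. Pool exhausted.
Total = 120×140 + 140×190 + 30×10 = 43700.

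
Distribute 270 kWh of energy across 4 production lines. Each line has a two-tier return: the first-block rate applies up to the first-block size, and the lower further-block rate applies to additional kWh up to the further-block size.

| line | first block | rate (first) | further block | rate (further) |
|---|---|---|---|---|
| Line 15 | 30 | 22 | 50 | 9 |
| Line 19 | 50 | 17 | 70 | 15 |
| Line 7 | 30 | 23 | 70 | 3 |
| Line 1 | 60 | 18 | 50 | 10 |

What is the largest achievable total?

4630

Order all 8 blocks by rate: Line 7/first 23 > Line 15/first 22 > Line 1/first 18 > Line 19/first 17 > Line 19/second 15 > Line 1/second 10 > Line 15/second 9 > Line 7/second 3.
Line 7/first (23): +30 ; 240 left.
Fill Line 15 first block (30 at 22) ; 210 left.
Fill Line 1 first block (60 at 18) ; 150 left.
Line 19 first at 17: fill all 50 ; 100 left.
Fill Line 19 second block (70 at 15) ; 30 left.
30 remain; put them into Line 1 second at 10.
Total = 23×30 + 22×30 + 18×60 + 17×50 + 15×70 + 10×30 = 4630.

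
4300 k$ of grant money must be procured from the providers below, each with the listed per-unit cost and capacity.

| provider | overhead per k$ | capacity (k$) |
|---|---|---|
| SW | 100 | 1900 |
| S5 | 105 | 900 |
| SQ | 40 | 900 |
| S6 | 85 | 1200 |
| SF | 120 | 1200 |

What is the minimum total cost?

359500

Fill from the cheapest provider first.
SQ at 40: take all 900 k$ ; 3400 still needed.
S6 at 85: take all 1200 k$ ; 2200 still needed.
SW (100): use full 1900 ; 300 k$ to go.
S5 at 105: take 300 of its 900 ; requirement met.
SF: unused.
Cost = 900×40 + 1200×85 + 1900×100 + 300×105 = 359500.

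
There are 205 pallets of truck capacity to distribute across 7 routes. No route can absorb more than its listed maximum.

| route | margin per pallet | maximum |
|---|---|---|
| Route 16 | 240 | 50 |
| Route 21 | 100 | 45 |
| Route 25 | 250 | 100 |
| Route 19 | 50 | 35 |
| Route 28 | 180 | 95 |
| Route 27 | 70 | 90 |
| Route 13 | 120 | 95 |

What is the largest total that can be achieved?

Order the routes by margin per pallet: Route 25 250 > Route 16 240 > Route 28 180 > Route 13 120 > Route 21 100 > Route 27 70 > Route 19 50.
Route 25: +100 to 100 (cap) — 105 left.
Route 16 takes 50 to reach its cap of 50 — 55 left.
Route 28 has room for 95 but only 55 remain, so it gets 55.
Total = 240×50 + 250×100 + 180×55 = 46900.

46900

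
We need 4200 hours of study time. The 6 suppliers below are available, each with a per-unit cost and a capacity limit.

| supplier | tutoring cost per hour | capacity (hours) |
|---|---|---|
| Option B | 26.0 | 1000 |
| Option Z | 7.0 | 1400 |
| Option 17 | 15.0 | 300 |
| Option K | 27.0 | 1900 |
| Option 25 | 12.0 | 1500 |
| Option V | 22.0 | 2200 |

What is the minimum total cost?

Use suppliers in increasing cost order.
Option Z at 7.0: take all 1400 hours ; 2800 still needed.
Take 1500 from Option 25 at 12.0 ; need 1300 more.
Option 17 (15.0): use full 300 ; 1000 hours to go.
Take 1000 from Option V at 22.0 to finish.
Option B, Option K: unused.
Cost = 1400×7.0 + 1500×12.0 + 300×15.0 + 1000×22.0 = 54300.

54300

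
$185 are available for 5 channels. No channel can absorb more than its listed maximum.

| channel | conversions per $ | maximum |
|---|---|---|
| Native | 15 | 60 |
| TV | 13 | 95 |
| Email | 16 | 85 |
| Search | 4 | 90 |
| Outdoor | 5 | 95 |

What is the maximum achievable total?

Order the channels by conversions per $: Email 16 > Native 15 > TV 13 > Outdoor 5 > Search 4.
Give Email 85 to hit its cap of 85 → 100 left.
Native takes 60 to reach its cap of 60 → 40 left.
TV has room for 95 but only 40 remain, so it gets 40.
Total = 15×60 + 13×40 + 16×85 = 2780.

2780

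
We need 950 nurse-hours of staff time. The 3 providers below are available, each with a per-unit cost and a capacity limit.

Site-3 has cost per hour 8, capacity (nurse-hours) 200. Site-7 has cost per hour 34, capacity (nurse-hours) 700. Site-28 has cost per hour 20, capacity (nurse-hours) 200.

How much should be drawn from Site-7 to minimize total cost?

Use providers in increasing cost order.
Take 200 from Site-3 at 8 — need 750 more.
Site-28 at 20: take all 200 nurse-hours — 550 still needed.
Take 550 from Site-7 at 34 to finish.

550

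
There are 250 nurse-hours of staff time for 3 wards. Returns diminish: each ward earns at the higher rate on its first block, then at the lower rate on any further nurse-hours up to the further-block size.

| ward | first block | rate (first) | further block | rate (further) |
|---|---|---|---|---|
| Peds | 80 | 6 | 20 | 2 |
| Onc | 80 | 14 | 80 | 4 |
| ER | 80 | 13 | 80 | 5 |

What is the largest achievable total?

Treat each block as its own option and order by rate: Onc/T1 14 > ER/T1 13 > Peds/T1 6 > ER/T2 5 > Onc/T2 4 > Peds/T2 2.
Onc/T1 (14): +80 → 170 left.
ER/T1 (13): +80 → 90 left.
Fill Peds T1 block (80 at 6) → 10 left.
ER T2 at 5: only 10 left, fill 10.
Total = 14×80 + 13×80 + 6×80 + 5×10 = 2690.

2690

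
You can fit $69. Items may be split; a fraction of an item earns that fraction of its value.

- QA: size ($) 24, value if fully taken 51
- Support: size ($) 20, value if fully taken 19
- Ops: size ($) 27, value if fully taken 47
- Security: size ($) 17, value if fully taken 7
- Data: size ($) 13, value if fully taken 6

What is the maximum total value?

115.1

Sort by value density: QA 51/24≈2.12, Ops 47/27≈1.74, Support 19/20≈0.95, Data 6/13≈0.462, Security 7/17≈0.412.
All 24 $ of QA fit (value 51) ; 45 remain.
Take all of Ops (27 $, value 47) ; 18 $ left.
18 $ left: a 18/20 share of Support gives 19×18/20 = 17.1.
Total value = 115.1.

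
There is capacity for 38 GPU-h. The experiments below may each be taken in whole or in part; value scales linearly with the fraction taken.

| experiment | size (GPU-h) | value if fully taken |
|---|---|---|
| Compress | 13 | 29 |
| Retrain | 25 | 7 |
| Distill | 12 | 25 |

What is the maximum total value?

Rank by value-to-size ratio: Compress 29/13≈2.23, Distill 25/12≈2.08, Retrain 7/25≈0.28.
Compress: take in full, 13 GPU-h for value 29 ; 25 left.
Distill: take in full, 12 GPU-h for value 25 ; 13 left.
Only 13 GPU-h remain; take 13/25 of Retrain for value 7×13/25 = 3.64.
Total value = 57.64.

57.64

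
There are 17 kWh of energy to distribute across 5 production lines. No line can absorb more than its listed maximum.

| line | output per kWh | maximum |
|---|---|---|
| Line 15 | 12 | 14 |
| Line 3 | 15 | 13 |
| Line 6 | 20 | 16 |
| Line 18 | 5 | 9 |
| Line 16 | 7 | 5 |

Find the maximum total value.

Rank by output per kWh: Line 6 20 > Line 3 15 > Line 15 12 > Line 16 7 > Line 18 5.
Line 6: +16 to 16 (cap) — 1 left.
Line 3 has room for 13 but only 1 remain, so it gets 1.
Total = 15×1 + 20×16 = 335.

335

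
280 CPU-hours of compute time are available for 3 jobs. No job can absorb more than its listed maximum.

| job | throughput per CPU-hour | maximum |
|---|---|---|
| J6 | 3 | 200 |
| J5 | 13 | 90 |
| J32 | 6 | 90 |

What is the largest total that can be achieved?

2010

Order the jobs by throughput per CPU-hour: J5 13 > J32 6 > J6 3.
Give J5 90 to hit its cap of 90 — 190 left.
Give J32 90 to hit its cap of 90 — 100 left.
J6: +100 (room for 200) → 100. Pool exhausted.
Total = 3×100 + 13×90 + 6×90 = 2010.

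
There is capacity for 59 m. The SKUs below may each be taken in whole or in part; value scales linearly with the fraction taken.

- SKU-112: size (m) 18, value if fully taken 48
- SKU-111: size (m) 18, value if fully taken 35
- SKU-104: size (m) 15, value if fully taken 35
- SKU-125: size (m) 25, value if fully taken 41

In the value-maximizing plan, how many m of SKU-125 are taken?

8

Rank by value-to-size ratio: SKU-112 48/18≈2.67, SKU-104 35/15≈2.33, SKU-111 35/18≈1.94, SKU-125 41/25≈1.64.
All 18 m of SKU-112 fit (value 48) ; 41 remain.
Take all of SKU-104 (15 m, value 35) ; 26 m left.
Take all of SKU-111 (18 m, value 35) ; 8 m left.
8 m left: a 8/25 share of SKU-125 gives 41×8/25 = 13.12.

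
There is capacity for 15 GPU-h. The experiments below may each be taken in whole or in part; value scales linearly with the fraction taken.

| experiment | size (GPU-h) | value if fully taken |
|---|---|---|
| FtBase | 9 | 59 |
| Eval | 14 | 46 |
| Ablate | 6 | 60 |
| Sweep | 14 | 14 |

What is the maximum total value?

119

Sort by value density: Ablate 60/6≈10, FtBase 59/9≈6.56, Eval 46/14≈3.29, Sweep 14/14≈1.
Ablate: take in full, 6 GPU-h for value 60 — 9 left.
FtBase: take in full, 9 GPU-h for value 59 — 0 left.
Total value = 119.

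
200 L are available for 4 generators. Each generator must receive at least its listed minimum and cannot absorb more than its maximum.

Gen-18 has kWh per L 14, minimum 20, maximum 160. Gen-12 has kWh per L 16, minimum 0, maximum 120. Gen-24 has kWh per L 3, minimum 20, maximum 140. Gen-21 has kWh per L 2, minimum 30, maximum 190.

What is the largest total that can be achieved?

Meeting every minimum uses 20+0+20+30 = 70 L, leaving 130.
Highest kWh per L first: Gen-12 16 > Gen-18 14 > Gen-24 3 > Gen-21 2.
Gen-12: +120 to 120 (cap) ; 10 left.
Gen-18: +10 (room for 140) → 30. Pool exhausted.
Total = 14×30 + 16×120 + 3×20 + 2×30 = 2460.

2460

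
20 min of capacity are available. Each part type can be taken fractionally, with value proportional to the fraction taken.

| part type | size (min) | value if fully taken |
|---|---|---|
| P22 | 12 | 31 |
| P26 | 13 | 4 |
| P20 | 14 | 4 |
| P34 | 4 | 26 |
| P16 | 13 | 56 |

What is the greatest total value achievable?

89.75

Best value per unit of size first: P34 26/4≈6.5, P16 56/13≈4.31, P22 31/12≈2.58, P26 4/13≈0.308, P20 4/14≈0.286.
P34: take in full, 4 min for value 26 → 16 left.
Take all of P16 (13 min, value 56) → 3 min left.
Fill the last 3 min with part of P22: 3/12 of it earns 7.75.
Total value = 89.75.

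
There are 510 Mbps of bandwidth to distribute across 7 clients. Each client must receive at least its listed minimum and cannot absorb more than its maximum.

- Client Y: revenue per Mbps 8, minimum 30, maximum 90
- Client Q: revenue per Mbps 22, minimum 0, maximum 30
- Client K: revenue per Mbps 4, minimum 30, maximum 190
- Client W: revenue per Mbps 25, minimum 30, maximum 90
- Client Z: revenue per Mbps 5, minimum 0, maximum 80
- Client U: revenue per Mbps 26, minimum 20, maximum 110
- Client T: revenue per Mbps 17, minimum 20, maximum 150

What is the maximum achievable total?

9210

Meeting every minimum uses 30+0+30+30+0+20+20 = 130 Mbps, leaving 380.
Order the clients by revenue per Mbps: Client U 26 > Client W 25 > Client Q 22 > Client T 17 > Client Y 8 > Client Z 5 > Client K 4.
Give Client U 90 more to hit its cap of 110 ; 290 left.
Client W takes 60 more to reach its cap of 90 ; 230 left.
Client Q: +30 to 30 (cap) ; 200 left.
Give Client T 130 more to hit its cap of 150 ; 70 left.
Client Y: +60 to 90 (cap) ; 10 left.
Only 10 left; Client Z takes them to reach 10.
Total = 8×90 + 22×30 + 4×30 + 25×90 + 5×10 + 26×110 + 17×150 = 9210.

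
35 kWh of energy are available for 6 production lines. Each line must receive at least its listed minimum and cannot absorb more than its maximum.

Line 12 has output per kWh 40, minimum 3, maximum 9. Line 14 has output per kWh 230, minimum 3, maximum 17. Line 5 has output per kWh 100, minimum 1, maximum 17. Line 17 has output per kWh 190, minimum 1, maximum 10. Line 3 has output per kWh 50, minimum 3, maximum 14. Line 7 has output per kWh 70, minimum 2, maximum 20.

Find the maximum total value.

6130

Meeting every minimum uses 3+3+1+1+3+2 = 13 kWh, leaving 22.
Order the production lines by output per kWh: Line 14 230 > Line 17 190 > Line 5 100 > Line 7 70 > Line 3 50 > Line 12 40.
Line 14 takes 14 more to reach its cap of 17 → 8 left.
Line 17: +8 (room for 9) → 9. Pool exhausted.
Total = 40×3 + 230×17 + 100×1 + 190×9 + 50×3 + 70×2 = 6130.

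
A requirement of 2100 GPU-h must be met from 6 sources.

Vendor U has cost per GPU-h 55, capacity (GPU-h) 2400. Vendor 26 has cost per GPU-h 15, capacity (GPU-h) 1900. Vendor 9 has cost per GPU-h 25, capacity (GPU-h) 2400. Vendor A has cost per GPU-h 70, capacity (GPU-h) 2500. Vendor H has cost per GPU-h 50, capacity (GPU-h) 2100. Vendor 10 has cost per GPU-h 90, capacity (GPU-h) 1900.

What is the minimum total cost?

33500

Fill from the cheapest source first.
Vendor 26 (15): use full 1900 → 200 GPU-h to go.
Take 200 from Vendor 9 at 25 to finish.
Vendor H, Vendor U, Vendor A, Vendor 10: unused.
Cost = 1900×15 + 200×25 = 33500.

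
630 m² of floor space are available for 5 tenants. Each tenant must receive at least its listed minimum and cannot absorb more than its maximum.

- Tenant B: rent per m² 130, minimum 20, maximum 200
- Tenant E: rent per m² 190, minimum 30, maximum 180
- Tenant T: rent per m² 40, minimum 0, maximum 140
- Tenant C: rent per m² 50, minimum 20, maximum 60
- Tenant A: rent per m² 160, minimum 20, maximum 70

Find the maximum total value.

79200

Meeting every minimum uses 20+30+0+20+20 = 90 m², leaving 540.
Highest rent per m² first: Tenant E 190 > Tenant A 160 > Tenant B 130 > Tenant C 50 > Tenant T 40.
Tenant E: +150 to 180 (cap) ; 390 left.
Give Tenant A 50 more to hit its cap of 70 ; 340 left.
Tenant B takes 180 more to reach its cap of 200 ; 160 left.
Tenant C takes 40 more to reach its cap of 60 ; 120 left.
Tenant T: +120 (room for 140) → 120. Pool exhausted.
Total = 130×200 + 190×180 + 40×120 + 50×60 + 160×70 = 79200.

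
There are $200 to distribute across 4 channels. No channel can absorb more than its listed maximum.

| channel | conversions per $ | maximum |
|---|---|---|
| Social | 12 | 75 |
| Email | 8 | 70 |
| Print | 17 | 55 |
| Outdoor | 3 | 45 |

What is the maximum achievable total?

2395

Highest conversions per $ first: Print 17 > Social 12 > Email 8 > Outdoor 3.
Print takes 55 to reach its cap of 55 ; 145 left.
Social: +75 to 75 (cap) ; 70 left.
Email takes 70 to reach its cap of 70 ; 0 left.
Total = 12×75 + 8×70 + 17×55 = 2395.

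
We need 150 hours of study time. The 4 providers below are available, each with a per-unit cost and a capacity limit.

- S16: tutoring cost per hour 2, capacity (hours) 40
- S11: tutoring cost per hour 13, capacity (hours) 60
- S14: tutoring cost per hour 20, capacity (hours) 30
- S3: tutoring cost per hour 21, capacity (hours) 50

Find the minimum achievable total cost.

Fill from the cheapest provider first.
S16 (2): use full 40 → 110 hours to go.
S11 at 13: take all 60 hours → 50 still needed.
S14 (20): use full 30 → 20 hours to go.
Take 20 from S3 at 21 to finish.
Cost = 40×2 + 60×13 + 30×20 + 20×21 = 1880.

1880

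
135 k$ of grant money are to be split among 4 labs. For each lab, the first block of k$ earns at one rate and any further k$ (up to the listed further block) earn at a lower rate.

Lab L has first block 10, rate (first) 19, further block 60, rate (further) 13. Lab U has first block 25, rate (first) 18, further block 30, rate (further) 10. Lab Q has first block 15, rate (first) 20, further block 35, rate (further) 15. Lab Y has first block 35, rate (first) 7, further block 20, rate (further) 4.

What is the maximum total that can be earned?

2115

Order all 8 blocks by rate: Lab Q/first 20 > Lab L/first 19 > Lab U/first 18 > Lab Q/second 15 > Lab L/second 13 > Lab U/second 10 > Lab Y/first 7 > Lab Y/second 4.
Fill Lab Q first block (15 at 20) ; 120 left.
Fill Lab L first block (10 at 19) ; 110 left.
Fill Lab U first block (25 at 18) ; 85 left.
Lab Q second at 15: fill all 35 ; 50 left.
50 remain; put them into Lab L second at 13.
Total = 20×15 + 19×10 + 18×25 + 15×35 + 13×50 = 2115.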